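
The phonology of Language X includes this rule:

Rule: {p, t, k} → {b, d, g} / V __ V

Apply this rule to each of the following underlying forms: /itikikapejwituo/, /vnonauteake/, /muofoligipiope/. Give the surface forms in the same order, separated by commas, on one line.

idigigabejwiduo, vnonaudeage, muofoligibiobe

/itikikapejwituo/: /t/ is a voiceless stop between vowels /i/ and /i/, so it voices to [d]. /k/ is a voiceless stop between vowels /i/ and /i/, so it voices to [g]. /k/ is a voiceless stop between vowels /i/ and /a/, so it voices to [g]. /p/ is a voiceless stop between vowels /a/ and /e/, so it voices to [b]. /t/ is a voiceless stop between vowels /i/ and /u/, so it voices to [d]. → [idigigabejwiduo].
/vnonauteake/: /t/ is a voiceless stop between vowels /u/ and /e/, so it voices to [d]. /k/ is a voiceless stop between vowels /a/ and /e/, so it voices to [g]. → [vnonaudeage].
/muofoligipiope/: /p/ is a voiceless stop between vowels /i/ and /i/, so it voices to [b]. /p/ is a voiceless stop between vowels /o/ and /e/, so it voices to [b]. → [muofoligibiobe].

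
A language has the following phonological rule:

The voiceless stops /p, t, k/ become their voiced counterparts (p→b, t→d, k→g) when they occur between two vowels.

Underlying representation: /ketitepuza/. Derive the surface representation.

kedidebuza

Scanning /ketitepuza/: /k/ at position 1 is not in the conditioning environment; /t/ is a voiceless stop between vowels /e/ and /i/, so it voices to [d]; /t/ is a voiceless stop between vowels /i/ and /e/, so it voices to [d]; /p/ is a voiceless stop between vowels /e/ and /u/, so it voices to [b].
Result: [kedidebuza].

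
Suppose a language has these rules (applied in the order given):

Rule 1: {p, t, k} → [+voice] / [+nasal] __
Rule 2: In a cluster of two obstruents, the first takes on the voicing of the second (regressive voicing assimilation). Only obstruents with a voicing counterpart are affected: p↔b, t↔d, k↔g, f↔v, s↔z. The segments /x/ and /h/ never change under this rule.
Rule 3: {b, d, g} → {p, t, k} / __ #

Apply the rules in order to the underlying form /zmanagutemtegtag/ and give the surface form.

zmanagutemdektak

Rule 1 (post-nasal voicing): /t/ is a voiceless stop immediately after the nasal /m/, so it voices to [d]. /zmanagutemtegtag/ → zmanagutemdegtag.
Rule 2 (regressive voicing assimilation): /g/ precedes the voiceless obstruent /t/, so it devoices to [k] by assimilation. /zmanagutemdegtag/ → zmanagutemdektag.
Rule 3 (final devoicing): /g/ is a voiced stop in word-final position, so it devoices to [k]. /zmanagutemdektag/ → zmanagutemdektak.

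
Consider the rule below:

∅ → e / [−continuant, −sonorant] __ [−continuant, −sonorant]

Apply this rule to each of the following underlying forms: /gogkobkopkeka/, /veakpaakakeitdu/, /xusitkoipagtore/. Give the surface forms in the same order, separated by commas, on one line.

gogekobekopekeka, veakepaakakeitedu, xusitekoipagetore

/gogkobkopkeka/: /g/ and /k/ form a stop–stop cluster, so [e] is inserted between them. /b/ and /k/ form a stop–stop cluster, so [e] is inserted between them. /p/ and /k/ form a stop–stop cluster, so [e] is inserted between them. → [gogekobekopekeka].
/veakpaakakeitdu/: /k/ and /p/ form a stop–stop cluster, so [e] is inserted between them. /t/ and /d/ form a stop–stop cluster, so [e] is inserted between them. → [veakepaakakeitedu].
/xusitkoipagtore/: /t/ and /k/ form a stop–stop cluster, so [e] is inserted between them. /g/ and /t/ form a stop–stop cluster, so [e] is inserted between them. → [xusitekoipagetore].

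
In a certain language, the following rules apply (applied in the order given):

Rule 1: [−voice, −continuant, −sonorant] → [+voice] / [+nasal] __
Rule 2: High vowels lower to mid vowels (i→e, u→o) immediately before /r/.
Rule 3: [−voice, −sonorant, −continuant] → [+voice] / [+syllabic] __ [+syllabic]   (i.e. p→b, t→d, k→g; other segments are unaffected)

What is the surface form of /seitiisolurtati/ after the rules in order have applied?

Rule 1 (post-nasal voicing): no segment meets the environment; /seitiisolurtati/ is unchanged.
Rule 2 (pre-rhotic lowering): /u/ is a high vowel immediately before /r/, so it lowers to [o]. /seitiisolurtati/ → seitiisolortati.
Rule 3 (intervocalic voicing): /t/ is a voiceless stop between vowels /i/ and /i/, so it voices to [d]. /t/ is a voiceless stop between vowels /a/ and /i/, so it voices to [d]. /seitiisolortati/ → seidiisolortadi.

seidiisolortadi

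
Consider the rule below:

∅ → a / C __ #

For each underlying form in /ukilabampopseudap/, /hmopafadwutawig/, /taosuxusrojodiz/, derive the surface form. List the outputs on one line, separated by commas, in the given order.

/ukilabampopseudap/: the form ends in the consonant /p/, so [a] is inserted word-finally. → [ukilabampopseudapa].
/hmopafadwutawig/: the form ends in the consonant /g/, so [a] is inserted word-finally. → [hmopafadwutawiga].
/taosuxusrojodiz/: the form ends in the consonant /z/, so [a] is inserted word-finally. → [taosuxusrojodiza].

ukilabampopseudapa, hmopafadwutawiga, taosuxusrojodiza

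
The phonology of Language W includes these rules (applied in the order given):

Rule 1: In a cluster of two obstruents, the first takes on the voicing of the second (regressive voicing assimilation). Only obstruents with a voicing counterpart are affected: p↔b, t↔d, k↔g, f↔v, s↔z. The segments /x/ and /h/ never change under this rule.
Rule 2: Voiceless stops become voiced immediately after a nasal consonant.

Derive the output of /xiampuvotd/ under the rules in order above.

xiambuvodd

Rule 1 (regressive voicing assimilation): /t/ precedes the voiced obstruent /d/, so it voices to [d] by assimilation. /xiampuvotd/ → xiampuvodd.
Rule 2 (post-nasal voicing): /p/ is a voiceless stop immediately after the nasal /m/, so it voices to [b]. /xiampuvodd/ → xiambuvodd.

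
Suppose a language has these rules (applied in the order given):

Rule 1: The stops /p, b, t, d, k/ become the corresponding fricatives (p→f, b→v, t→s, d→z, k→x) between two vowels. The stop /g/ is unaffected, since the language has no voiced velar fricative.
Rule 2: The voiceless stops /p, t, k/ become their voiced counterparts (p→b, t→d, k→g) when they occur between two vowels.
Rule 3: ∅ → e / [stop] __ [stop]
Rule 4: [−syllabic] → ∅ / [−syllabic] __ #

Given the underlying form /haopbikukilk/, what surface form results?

haopebixuxil

Rule 1 (intervocalic spirantization): /k/ is a stop between vowels /i/ and /u/, so it spirantizes to the fricative [x]. /k/ is a stop between vowels /u/ and /i/, so it spirantizes to the fricative [x]. /haopbikukilk/ → haopbixuxilk.
Rule 2 (intervocalic voicing): no segment meets the environment; /haopbixuxilk/ is unchanged.
Rule 3 (stop-cluster e-epenthesis): /p/ and /b/ form a stop–stop cluster, so [e] is inserted between them. /haopbixuxilk/ → haopebixuxilk.
Rule 4 (final cluster simplification): /k/ is the second consonant of a word-final cluster /lk/, so it deletes. /haopebixuxilk/ → haopebixuxil.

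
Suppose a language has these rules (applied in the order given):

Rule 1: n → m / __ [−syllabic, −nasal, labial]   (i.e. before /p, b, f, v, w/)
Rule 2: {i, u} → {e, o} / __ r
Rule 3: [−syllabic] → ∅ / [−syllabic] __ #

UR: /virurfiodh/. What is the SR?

Rule 1 (nasal place assimilation): no segment meets the environment; /virurfiodh/ is unchanged.
Rule 2 (pre-rhotic lowering): /i/ is a high vowel immediately before /r/, so it lowers to [e]. /u/ is a high vowel immediately before /r/, so it lowers to [o]. /virurfiodh/ → verorfiodh.
Rule 3 (final cluster simplification): /h/ is the second consonant of a word-final cluster /dh/, so it deletes. /verorfiodh/ → verorfiod.

verorfiod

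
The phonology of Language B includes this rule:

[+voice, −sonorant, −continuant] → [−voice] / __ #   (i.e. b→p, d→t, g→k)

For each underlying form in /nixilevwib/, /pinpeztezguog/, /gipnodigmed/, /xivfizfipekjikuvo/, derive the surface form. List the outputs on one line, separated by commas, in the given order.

nixilevwip, pinpeztezguok, gipnodigmet, xivfizfipekjikuvo

/nixilevwib/: /b/ is a voiced stop in word-final position, so it devoices to [p]. → [nixilevwip].
/pinpeztezguog/: /g/ is a voiced stop in word-final position, so it devoices to [k]. → [pinpeztezguok].
/gipnodigmed/: /d/ is a voiced stop in word-final position, so it devoices to [t]. → [gipnodigmet].
/xivfizfipekjikuvo/: the rule's environment is not met; surfaces unchanged as [xivfizfipekjikuvo].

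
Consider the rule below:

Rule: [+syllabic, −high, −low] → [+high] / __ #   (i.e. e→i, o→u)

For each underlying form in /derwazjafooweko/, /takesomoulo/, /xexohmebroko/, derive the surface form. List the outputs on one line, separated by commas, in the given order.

/derwazjafooweko/: /o/ is a mid vowel in word-final position, so it raises to [u]. → [derwazjafooweku].
/takesomoulo/: /o/ is a mid vowel in word-final position, so it raises to [u]. → [takesomoulu].
/xexohmebroko/: /o/ is a mid vowel in word-final position, so it raises to [u]. → [xexohmebroku].

derwazjafooweku, takesomoulu, xexohmebroku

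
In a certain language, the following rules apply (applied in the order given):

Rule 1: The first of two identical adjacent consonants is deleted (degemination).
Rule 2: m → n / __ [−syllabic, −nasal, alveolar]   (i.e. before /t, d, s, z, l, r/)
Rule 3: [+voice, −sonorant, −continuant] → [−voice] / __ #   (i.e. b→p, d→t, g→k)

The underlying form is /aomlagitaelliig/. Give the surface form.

Rule 1 (degemination): /ll/ is a geminate; the first /l/ deletes. /aomlagitaelliig/ → aomlagitaeliig.
Rule 2 (nasal place assimilation): /m/ precedes the alveolar consonant /l/, so it assimilates in place to [n]. /aomlagitaeliig/ → aonlagitaeliig.
Rule 3 (final devoicing): /g/ is a voiced stop in word-final position, so it devoices to [k]. /aonlagitaeliig/ → aonlagitaeliik.

aonlagitaeliik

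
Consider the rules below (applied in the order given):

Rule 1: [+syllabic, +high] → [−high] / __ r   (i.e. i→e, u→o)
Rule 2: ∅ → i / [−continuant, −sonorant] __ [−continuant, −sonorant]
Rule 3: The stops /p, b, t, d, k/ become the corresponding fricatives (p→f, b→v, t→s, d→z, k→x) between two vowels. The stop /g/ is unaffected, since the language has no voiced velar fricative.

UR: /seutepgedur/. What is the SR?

seusefigezor

Rule 1 (pre-rhotic lowering): /u/ is a high vowel immediately before /r/, so it lowers to [o]. /seutepgedur/ → seutepgedor.
Rule 2 (stop-cluster i-epenthesis): /p/ and /g/ form a stop–stop cluster, so [i] is inserted between them. /seutepgedor/ → seutepigedor.
Rule 3 (intervocalic spirantization): /t/ is a stop between vowels /u/ and /e/, so it spirantizes to the fricative [s]. /p/ is a stop between vowels /e/ and /i/, so it spirantizes to the fricative [f]. /d/ is a stop between vowels /e/ and /o/, so it spirantizes to the fricative [z]. /seutepigedor/ → seusefigezor.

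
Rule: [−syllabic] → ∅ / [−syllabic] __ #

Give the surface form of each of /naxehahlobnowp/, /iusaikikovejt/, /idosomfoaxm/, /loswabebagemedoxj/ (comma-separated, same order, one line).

/naxehahlobnowp/: /p/ is the second consonant of a word-final cluster /wp/, so it deletes. → [naxehahlobnow].
/iusaikikovejt/: /t/ is the second consonant of a word-final cluster /jt/, so it deletes. → [iusaikikovej].
/idosomfoaxm/: /m/ is the second consonant of a word-final cluster /xm/, so it deletes. → [idosomfoax].
/loswabebagemedoxj/: /j/ is the second consonant of a word-final cluster /xj/, so it deletes. → [loswabebagemedox].

naxehahlobnow, iusaikikovej, idosomfoax, loswabebagemedox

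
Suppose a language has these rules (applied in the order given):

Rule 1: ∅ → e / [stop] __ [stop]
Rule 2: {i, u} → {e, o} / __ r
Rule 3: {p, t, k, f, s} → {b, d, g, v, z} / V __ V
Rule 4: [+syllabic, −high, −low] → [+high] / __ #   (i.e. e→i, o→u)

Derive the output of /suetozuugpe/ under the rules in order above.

Rule 1 (stop-cluster e-epenthesis): /g/ and /p/ form a stop–stop cluster, so [e] is inserted between them. /suetozuugpe/ → suetozuugepe.
Rule 2 (pre-rhotic lowering): no segment meets the environment; /suetozuugepe/ is unchanged.
Rule 3 (intervocalic voicing): /t/ is a voiceless obstruent between vowels /e/ and /o/, so it voices to [d]. /p/ is a voiceless obstruent between vowels /e/ and /e/, so it voices to [b]. /suetozuugepe/ → suedozuugebe.
Rule 4 (final vowel raising): /e/ is a mid vowel in word-final position, so it raises to [i]. /suedozuugebe/ → suedozuugebi.

suedozuugebi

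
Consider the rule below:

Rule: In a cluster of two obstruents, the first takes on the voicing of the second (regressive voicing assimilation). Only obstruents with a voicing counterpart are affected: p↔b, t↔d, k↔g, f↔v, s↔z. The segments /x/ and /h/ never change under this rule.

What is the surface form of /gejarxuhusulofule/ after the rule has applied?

gejarxuhusulofule

No segment of /gejarxuhusulofule/ meets the structural description of the rule, so the form surfaces unchanged.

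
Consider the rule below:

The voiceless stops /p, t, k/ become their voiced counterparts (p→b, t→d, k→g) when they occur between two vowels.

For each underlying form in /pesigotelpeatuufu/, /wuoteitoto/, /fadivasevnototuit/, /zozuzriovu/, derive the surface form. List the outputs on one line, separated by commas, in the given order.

/pesigotelpeatuufu/: /t/ is a voiceless stop between vowels /o/ and /e/, so it voices to [d]. /t/ is a voiceless stop between vowels /a/ and /u/, so it voices to [d]. → [pesigodelpeaduufu].
/wuoteitoto/: /t/ is a voiceless stop between vowels /o/ and /e/, so it voices to [d]. /t/ is a voiceless stop between vowels /i/ and /o/, so it voices to [d]. /t/ is a voiceless stop between vowels /o/ and /o/, so it voices to [d]. → [wuodeidodo].
/fadivasevnototuit/: /t/ is a voiceless stop between vowels /o/ and /o/, so it voices to [d]. /t/ is a voiceless stop between vowels /o/ and /u/, so it voices to [d]. → [fadivasevnododuit].
/zozuzriovu/: the rule's environment is not met; surfaces unchanged as [zozuzriovu].

pesigodelpeaduufu, wuodeidodo, fadivasevnododuit, zozuzriovu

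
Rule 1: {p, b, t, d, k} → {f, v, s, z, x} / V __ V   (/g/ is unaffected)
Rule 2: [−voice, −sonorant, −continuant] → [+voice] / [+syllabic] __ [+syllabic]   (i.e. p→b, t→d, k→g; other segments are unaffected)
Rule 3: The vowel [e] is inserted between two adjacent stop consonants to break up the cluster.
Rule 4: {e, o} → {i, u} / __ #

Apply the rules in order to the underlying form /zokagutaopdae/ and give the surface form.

zoxagusaopedai

Rule 1 (intervocalic spirantization): /k/ is a stop between vowels /o/ and /a/, so it spirantizes to the fricative [x]. /t/ is a stop between vowels /u/ and /a/, so it spirantizes to the fricative [s]. /zokagutaopdae/ → zoxagusaopdae.
Rule 2 (intervocalic voicing): no segment meets the environment; /zoxagusaopdae/ is unchanged.
Rule 3 (stop-cluster e-epenthesis): /p/ and /d/ form a stop–stop cluster, so [e] is inserted between them. /zoxagusaopdae/ → zoxagusaopedae.
Rule 4 (final vowel raising): /e/ is a mid vowel in word-final position, so it raises to [i]. /zoxagusaopedae/ → zoxagusaopedai.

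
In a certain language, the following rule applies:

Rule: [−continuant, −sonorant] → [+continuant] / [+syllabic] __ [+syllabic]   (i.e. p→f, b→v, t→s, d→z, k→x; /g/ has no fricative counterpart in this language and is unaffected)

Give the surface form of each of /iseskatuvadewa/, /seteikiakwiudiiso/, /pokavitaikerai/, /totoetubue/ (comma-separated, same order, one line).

iseskasuvazewa, seseixiakwiuziiso, poxavisaixerai, tosoesuvue

/iseskatuvadewa/: /t/ is a stop between vowels /a/ and /u/, so it spirantizes to the fricative [s]. /d/ is a stop between vowels /a/ and /e/, so it spirantizes to the fricative [z]. → [iseskasuvazewa].
/seteikiakwiudiiso/: /t/ is a stop between vowels /e/ and /e/, so it spirantizes to the fricative [s]. /k/ is a stop between vowels /i/ and /i/, so it spirantizes to the fricative [x]. /d/ is a stop between vowels /u/ and /i/, so it spirantizes to the fricative [z]. → [seseixiakwiuziiso].
/pokavitaikerai/: /k/ is a stop between vowels /o/ and /a/, so it spirantizes to the fricative [x]. /t/ is a stop between vowels /i/ and /a/, so it spirantizes to the fricative [s]. /k/ is a stop between vowels /i/ and /e/, so it spirantizes to the fricative [x]. → [poxavisaixerai].
/totoetubue/: /t/ is a stop between vowels /o/ and /o/, so it spirantizes to the fricative [s]. /t/ is a stop between vowels /e/ and /u/, so it spirantizes to the fricative [s]. /b/ is a stop between vowels /u/ and /u/, so it spirantizes to the fricative [v]. → [tosoesuvue].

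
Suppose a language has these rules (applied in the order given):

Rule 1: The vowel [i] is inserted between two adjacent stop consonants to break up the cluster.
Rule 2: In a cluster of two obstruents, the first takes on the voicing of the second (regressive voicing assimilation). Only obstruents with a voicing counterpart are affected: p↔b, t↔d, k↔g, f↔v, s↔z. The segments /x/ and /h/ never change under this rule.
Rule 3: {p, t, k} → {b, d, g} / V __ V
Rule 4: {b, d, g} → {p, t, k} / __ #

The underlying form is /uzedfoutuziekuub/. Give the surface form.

uzetfouduzieguup

Rule 1 (stop-cluster i-epenthesis): no segment meets the environment; /uzedfoutuziekuub/ is unchanged.
Rule 2 (regressive voicing assimilation): /d/ precedes the voiceless obstruent /f/, so it devoices to [t] by assimilation. /uzedfoutuziekuub/ → uzetfoutuziekuub.
Rule 3 (intervocalic voicing): /t/ is a voiceless stop between vowels /u/ and /u/, so it voices to [d]. /k/ is a voiceless stop between vowels /e/ and /u/, so it voices to [g]. /uzetfoutuziekuub/ → uzetfouduzieguub.
Rule 4 (final devoicing): /b/ is a voiced stop in word-final position, so it devoices to [p]. /uzetfouduzieguub/ → uzetfouduzieguup.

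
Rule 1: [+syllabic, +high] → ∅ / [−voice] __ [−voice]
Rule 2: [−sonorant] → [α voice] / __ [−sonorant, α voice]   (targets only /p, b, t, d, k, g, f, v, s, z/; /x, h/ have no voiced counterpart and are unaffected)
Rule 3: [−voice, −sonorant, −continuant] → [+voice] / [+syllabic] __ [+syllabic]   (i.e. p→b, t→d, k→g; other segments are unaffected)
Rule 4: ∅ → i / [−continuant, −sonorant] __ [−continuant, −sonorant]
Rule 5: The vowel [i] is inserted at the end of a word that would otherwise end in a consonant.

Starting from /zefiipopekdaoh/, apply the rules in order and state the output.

Rule 1 (high vowel syncope): no segment meets the environment; /zefiipopekdaoh/ is unchanged.
Rule 2 (regressive voicing assimilation): /k/ precedes the voiced obstruent /d/, so it voices to [g] by assimilation. /zefiipopekdaoh/ → zefiipopegdaoh.
Rule 3 (intervocalic voicing): /p/ is a voiceless stop between vowels /i/ and /o/, so it voices to [b]. /p/ is a voiceless stop between vowels /o/ and /e/, so it voices to [b]. /zefiipopegdaoh/ → zefiibobegdaoh.
Rule 4 (stop-cluster i-epenthesis): /g/ and /d/ form a stop–stop cluster, so [i] is inserted between them. /zefiibobegdaoh/ → zefiibobegidaoh.
Rule 5 (final i-epenthesis): the form ends in the consonant /h/, so [i] is inserted word-finally. /zefiibobegidaoh/ → zefiibobegidaohi.

zefiibobegidaohi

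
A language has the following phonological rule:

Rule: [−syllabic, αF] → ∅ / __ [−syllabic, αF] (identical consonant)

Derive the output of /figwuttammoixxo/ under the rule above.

/tt/ is a geminate; the first /t/ deletes.
/mm/ is a geminate; the first /m/ deletes.
/xx/ is a geminate; the first /x/ deletes.
The other instances of /f/, /g/, /w/, /t/, /m/, /x/ do not occur in the required environment and remain unchanged.
Surface form: [figwutamoixo].

figwutamoixo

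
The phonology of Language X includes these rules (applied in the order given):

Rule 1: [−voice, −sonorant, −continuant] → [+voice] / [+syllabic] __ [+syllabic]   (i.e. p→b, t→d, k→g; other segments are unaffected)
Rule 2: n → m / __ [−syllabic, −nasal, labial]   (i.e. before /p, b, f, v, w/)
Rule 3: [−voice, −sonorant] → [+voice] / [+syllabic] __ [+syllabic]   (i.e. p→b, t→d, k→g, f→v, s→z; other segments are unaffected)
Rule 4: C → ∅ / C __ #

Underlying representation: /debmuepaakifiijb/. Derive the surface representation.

debmuebaagiviij

Rule 1 (intervocalic voicing): /p/ is a voiceless stop between vowels /e/ and /a/, so it voices to [b]. /k/ is a voiceless stop between vowels /a/ and /i/, so it voices to [g]. /debmuepaakifiijb/ → debmuebaagifiijb.
Rule 2 (nasal place assimilation): no segment meets the environment; /debmuebaagifiijb/ is unchanged.
Rule 3 (intervocalic voicing): /f/ is a voiceless obstruent between vowels /i/ and /i/, so it voices to [v]. /debmuebaagifiijb/ → debmuebaagiviijb.
Rule 4 (final cluster simplification): /b/ is the second consonant of a word-final cluster /jb/, so it deletes. /debmuebaagiviijb/ → debmuebaagiviij.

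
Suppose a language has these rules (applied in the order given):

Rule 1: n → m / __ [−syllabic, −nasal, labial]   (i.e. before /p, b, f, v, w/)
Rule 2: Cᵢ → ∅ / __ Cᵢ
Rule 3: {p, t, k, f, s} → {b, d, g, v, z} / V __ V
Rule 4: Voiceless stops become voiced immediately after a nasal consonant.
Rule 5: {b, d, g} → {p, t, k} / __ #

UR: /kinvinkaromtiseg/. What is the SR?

kimvingaromdizek

Rule 1 (nasal place assimilation): /n/ precedes the labial consonant /v/, so it assimilates in place to [m]. /kinvinkaromtiseg/ → kimvinkaromtiseg.
Rule 2 (degemination): no segment meets the environment; /kimvinkaromtiseg/ is unchanged.
Rule 3 (intervocalic voicing): /s/ is a voiceless obstruent between vowels /i/ and /e/, so it voices to [z]. /kimvinkaromtiseg/ → kimvinkaromtizeg.
Rule 4 (post-nasal voicing): /k/ is a voiceless stop immediately after the nasal /n/, so it voices to [g]. /t/ is a voiceless stop immediately after the nasal /m/, so it voices to [d]. /kimvinkaromtizeg/ → kimvingaromdizeg.
Rule 5 (final devoicing): /g/ is a voiced stop in word-final position, so it devoices to [k]. /kimvingaromdizeg/ → kimvingaromdizek.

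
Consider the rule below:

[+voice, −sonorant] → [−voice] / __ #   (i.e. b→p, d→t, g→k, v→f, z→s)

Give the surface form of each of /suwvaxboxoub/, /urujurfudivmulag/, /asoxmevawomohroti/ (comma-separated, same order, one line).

/suwvaxboxoub/: /b/ is a voiced obstruent in word-final position, so it devoices to [p]. → [suwvaxboxoup].
/urujurfudivmulag/: /g/ is a voiced obstruent in word-final position, so it devoices to [k]. → [urujurfudivmulak].
/asoxmevawomohroti/: the rule's environment is not met; surfaces unchanged as [asoxmevawomohroti].

suwvaxboxoup, urujurfudivmulak, asoxmevawomohroti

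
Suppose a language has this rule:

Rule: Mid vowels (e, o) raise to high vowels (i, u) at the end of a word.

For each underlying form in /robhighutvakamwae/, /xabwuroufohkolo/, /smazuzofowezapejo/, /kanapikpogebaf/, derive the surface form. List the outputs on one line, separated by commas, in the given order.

robhighutvakamwai, xabwuroufohkolu, smazuzofowezapeju, kanapikpogebaf

/robhighutvakamwae/: /e/ is a mid vowel in word-final position, so it raises to [i]. → [robhighutvakamwai].
/xabwuroufohkolo/: /o/ is a mid vowel in word-final position, so it raises to [u]. → [xabwuroufohkolu].
/smazuzofowezapejo/: /o/ is a mid vowel in word-final position, so it raises to [u]. → [smazuzofowezapeju].
/kanapikpogebaf/: the rule's environment is not met; surfaces unchanged as [kanapikpogebaf].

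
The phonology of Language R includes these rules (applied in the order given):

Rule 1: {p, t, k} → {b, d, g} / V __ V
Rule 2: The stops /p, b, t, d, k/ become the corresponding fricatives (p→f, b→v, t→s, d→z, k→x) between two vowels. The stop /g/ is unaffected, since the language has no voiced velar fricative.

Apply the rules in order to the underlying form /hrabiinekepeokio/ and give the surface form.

hraviinegeveogio

Rule 1 (intervocalic voicing): /k/ is a voiceless stop between vowels /e/ and /e/, so it voices to [g]. /p/ is a voiceless stop between vowels /e/ and /e/, so it voices to [b]. /k/ is a voiceless stop between vowels /o/ and /i/, so it voices to [g]. /hrabiinekepeokio/ → hrabiinegebeogio.
Rule 2 (intervocalic spirantization): /b/ is a stop between vowels /a/ and /i/, so it spirantizes to the fricative [v]. /b/ is a stop between vowels /e/ and /e/, so it spirantizes to the fricative [v]. /hrabiinegebeogio/ → hraviinegeveogio.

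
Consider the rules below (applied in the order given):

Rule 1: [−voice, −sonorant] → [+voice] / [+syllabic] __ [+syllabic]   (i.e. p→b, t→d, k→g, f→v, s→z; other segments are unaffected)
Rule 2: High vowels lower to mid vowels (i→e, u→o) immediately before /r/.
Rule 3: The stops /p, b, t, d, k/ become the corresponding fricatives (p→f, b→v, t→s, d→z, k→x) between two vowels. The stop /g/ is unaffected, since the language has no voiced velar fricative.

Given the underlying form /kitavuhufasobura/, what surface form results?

Rule 1 (intervocalic voicing): /t/ is a voiceless obstruent between vowels /i/ and /a/, so it voices to [d]. /f/ is a voiceless obstruent between vowels /u/ and /a/, so it voices to [v]. /s/ is a voiceless obstruent between vowels /a/ and /o/, so it voices to [z]. /kitavuhufasobura/ → kidavuhuvazobura.
Rule 2 (pre-rhotic lowering): /u/ is a high vowel immediately before /r/, so it lowers to [o]. /kidavuhuvazobura/ → kidavuhuvazobora.
Rule 3 (intervocalic spirantization): /d/ is a stop between vowels /i/ and /a/, so it spirantizes to the fricative [z]. /b/ is a stop between vowels /o/ and /o/, so it spirantizes to the fricative [v]. /kidavuhuvazobora/ → kizavuhuvazovora.

kizavuhuvazovora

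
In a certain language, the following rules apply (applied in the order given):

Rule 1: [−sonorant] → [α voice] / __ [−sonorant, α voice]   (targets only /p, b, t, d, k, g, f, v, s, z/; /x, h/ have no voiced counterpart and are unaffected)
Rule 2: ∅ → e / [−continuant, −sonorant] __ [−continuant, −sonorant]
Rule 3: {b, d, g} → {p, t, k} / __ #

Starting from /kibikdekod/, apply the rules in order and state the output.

Rule 1 (regressive voicing assimilation): /k/ precedes the voiced obstruent /d/, so it voices to [g] by assimilation. /kibikdekod/ → kibigdekod.
Rule 2 (stop-cluster e-epenthesis): /g/ and /d/ form a stop–stop cluster, so [e] is inserted between them. /kibigdekod/ → kibigedekod.
Rule 3 (final devoicing): /d/ is a voiced stop in word-final position, so it devoices to [t]. /kibigedekod/ → kibigedekot.

kibigedekot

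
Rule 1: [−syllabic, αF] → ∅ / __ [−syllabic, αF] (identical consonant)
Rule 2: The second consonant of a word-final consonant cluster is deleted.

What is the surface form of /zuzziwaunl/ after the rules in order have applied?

zuziwaun

Rule 1 (degemination): /zz/ is a geminate; the first /z/ deletes. /zuzziwaunl/ → zuziwaunl.
Rule 2 (final cluster simplification): /l/ is the second consonant of a word-final cluster /nl/, so it deletes. /zuziwaunl/ → zuziwaun.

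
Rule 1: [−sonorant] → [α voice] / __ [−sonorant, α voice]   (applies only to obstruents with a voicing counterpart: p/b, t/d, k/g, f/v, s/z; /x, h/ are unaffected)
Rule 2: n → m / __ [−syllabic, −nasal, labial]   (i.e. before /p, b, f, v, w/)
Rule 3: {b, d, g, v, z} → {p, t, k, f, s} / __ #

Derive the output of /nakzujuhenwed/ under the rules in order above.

nagzujuhemwet

Rule 1 (regressive voicing assimilation): /k/ precedes the voiced obstruent /z/, so it voices to [g] by assimilation. /nakzujuhenwed/ → nagzujuhenwed.
Rule 2 (nasal place assimilation): /n/ precedes the labial consonant /w/, so it assimilates in place to [m]. /nagzujuhenwed/ → nagzujuhemwed.
Rule 3 (final devoicing): /d/ is a voiced obstruent in word-final position, so it devoices to [t]. /nagzujuhemwed/ → nagzujuhemwet.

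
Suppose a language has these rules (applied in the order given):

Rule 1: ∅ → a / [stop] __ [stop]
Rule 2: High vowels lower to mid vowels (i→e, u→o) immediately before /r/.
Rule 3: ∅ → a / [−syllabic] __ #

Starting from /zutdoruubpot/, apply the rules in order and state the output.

Rule 1 (stop-cluster a-epenthesis): /t/ and /d/ form a stop–stop cluster, so [a] is inserted between them. /b/ and /p/ form a stop–stop cluster, so [a] is inserted between them. /zutdoruubpot/ → zutadoruubapot.
Rule 2 (pre-rhotic lowering): no segment meets the environment; /zutadoruubapot/ is unchanged.
Rule 3 (final a-epenthesis): the form ends in the consonant /t/, so [a] is inserted word-finally. /zutadoruubapot/ → zutadoruubapota.

zutadoruubapota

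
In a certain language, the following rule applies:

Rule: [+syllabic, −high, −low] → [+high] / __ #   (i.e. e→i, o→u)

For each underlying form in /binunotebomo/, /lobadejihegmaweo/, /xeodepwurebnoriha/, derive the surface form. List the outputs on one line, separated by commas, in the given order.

/binunotebomo/: /o/ is a mid vowel in word-final position, so it raises to [u]. → [binunotebomu].
/lobadejihegmaweo/: /o/ is a mid vowel in word-final position, so it raises to [u]. → [lobadejihegmaweu].
/xeodepwurebnoriha/: the rule's environment is not met; surfaces unchanged as [xeodepwurebnoriha].

binunotebomu, lobadejihegmaweu, xeodepwurebnoriha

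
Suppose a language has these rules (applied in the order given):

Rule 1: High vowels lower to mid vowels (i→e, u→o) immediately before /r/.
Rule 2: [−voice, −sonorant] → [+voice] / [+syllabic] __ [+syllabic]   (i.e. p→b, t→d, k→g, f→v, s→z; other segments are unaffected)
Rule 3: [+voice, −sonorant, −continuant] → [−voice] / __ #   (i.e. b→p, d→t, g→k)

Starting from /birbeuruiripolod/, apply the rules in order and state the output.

Rule 1 (pre-rhotic lowering): /i/ is a high vowel immediately before /r/, so it lowers to [e]. /u/ is a high vowel immediately before /r/, so it lowers to [o]. /i/ is a high vowel immediately before /r/, so it lowers to [e]. /birbeuruiripolod/ → berbeorueripolod.
Rule 2 (intervocalic voicing): /p/ is a voiceless obstruent between vowels /i/ and /o/, so it voices to [b]. /berbeorueripolod/ → berbeorueribolod.
Rule 3 (final devoicing): /d/ is a voiced stop in word-final position, so it devoices to [t]. /berbeorueribolod/ → berbeorueribolot.

berbeorueribolot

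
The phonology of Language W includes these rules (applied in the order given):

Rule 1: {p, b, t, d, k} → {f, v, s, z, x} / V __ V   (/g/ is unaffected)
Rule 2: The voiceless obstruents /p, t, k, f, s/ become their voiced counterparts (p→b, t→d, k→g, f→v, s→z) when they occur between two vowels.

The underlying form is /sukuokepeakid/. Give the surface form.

suxuoxeveaxid

Rule 1 (intervocalic spirantization): /k/ is a stop between vowels /u/ and /u/, so it spirantizes to the fricative [x]. /k/ is a stop between vowels /o/ and /e/, so it spirantizes to the fricative [x]. /p/ is a stop between vowels /e/ and /e/, so it spirantizes to the fricative [f]. /k/ is a stop between vowels /a/ and /i/, so it spirantizes to the fricative [x]. /sukuokepeakid/ → suxuoxefeaxid.
Rule 2 (intervocalic voicing): /f/ is a voiceless obstruent between vowels /e/ and /e/, so it voices to [v]. /suxuoxefeaxid/ → suxuoxeveaxid.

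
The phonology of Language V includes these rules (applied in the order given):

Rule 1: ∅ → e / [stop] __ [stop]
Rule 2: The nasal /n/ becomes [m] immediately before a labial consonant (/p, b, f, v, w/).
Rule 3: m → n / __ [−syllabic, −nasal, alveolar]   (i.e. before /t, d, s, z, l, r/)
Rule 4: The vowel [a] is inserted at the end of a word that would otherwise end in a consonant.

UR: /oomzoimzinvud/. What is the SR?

Rule 1 (stop-cluster e-epenthesis): no segment meets the environment; /oomzoimzinvud/ is unchanged.
Rule 2 (nasal place assimilation): /n/ precedes the labial consonant /v/, so it assimilates in place to [m]. /oomzoimzinvud/ → oomzoimzimvud.
Rule 3 (nasal place assimilation): /m/ precedes the alveolar consonant /z/, so it assimilates in place to [n]. /m/ precedes the alveolar consonant /z/, so it assimilates in place to [n]. /oomzoimzimvud/ → oonzoinzimvud.
Rule 4 (final a-epenthesis): the form ends in the consonant /d/, so [a] is inserted word-finally. /oonzoinzimvud/ → oonzoinzimvuda.

oonzoinzimvuda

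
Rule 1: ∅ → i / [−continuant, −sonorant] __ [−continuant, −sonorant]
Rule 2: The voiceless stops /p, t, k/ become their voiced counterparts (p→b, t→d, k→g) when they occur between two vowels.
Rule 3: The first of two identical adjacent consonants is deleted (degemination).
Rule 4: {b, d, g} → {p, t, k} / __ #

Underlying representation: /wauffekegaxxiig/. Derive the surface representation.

waufegegaxiik

Rule 1 (stop-cluster i-epenthesis): no segment meets the environment; /wauffekegaxxiig/ is unchanged.
Rule 2 (intervocalic voicing): /k/ is a voiceless stop between vowels /e/ and /e/, so it voices to [g]. /wauffekegaxxiig/ → wauffegegaxxiig.
Rule 3 (degemination): /ff/ is a geminate; the first /f/ deletes. /xx/ is a geminate; the first /x/ deletes. /wauffegegaxxiig/ → waufegegaxiig.
Rule 4 (final devoicing): /g/ is a voiced stop in word-final position, so it devoices to [k]. /waufegegaxiig/ → waufegegaxiik.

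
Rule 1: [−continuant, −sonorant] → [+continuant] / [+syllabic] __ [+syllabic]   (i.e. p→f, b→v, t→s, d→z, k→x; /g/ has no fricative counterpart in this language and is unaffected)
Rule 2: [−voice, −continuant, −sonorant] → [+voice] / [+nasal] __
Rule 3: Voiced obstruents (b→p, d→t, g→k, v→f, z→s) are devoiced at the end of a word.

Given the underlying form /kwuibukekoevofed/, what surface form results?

kwuivuxexoevofet

Rule 1 (intervocalic spirantization): /b/ is a stop between vowels /i/ and /u/, so it spirantizes to the fricative [v]. /k/ is a stop between vowels /u/ and /e/, so it spirantizes to the fricative [x]. /k/ is a stop between vowels /e/ and /o/, so it spirantizes to the fricative [x]. /kwuibukekoevofed/ → kwuivuxexoevofed.
Rule 2 (post-nasal voicing): no segment meets the environment; /kwuivuxexoevofed/ is unchanged.
Rule 3 (final devoicing): /d/ is a voiced obstruent in word-final position, so it devoices to [t]. /kwuivuxexoevofed/ → kwuivuxexoevofet.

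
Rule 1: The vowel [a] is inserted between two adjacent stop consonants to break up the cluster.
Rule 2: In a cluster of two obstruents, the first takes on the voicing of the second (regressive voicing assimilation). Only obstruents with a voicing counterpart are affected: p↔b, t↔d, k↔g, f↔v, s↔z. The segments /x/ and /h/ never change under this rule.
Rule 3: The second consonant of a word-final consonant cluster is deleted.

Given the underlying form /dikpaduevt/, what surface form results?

Rule 1 (stop-cluster a-epenthesis): /k/ and /p/ form a stop–stop cluster, so [a] is inserted between them. /dikpaduevt/ → dikapaduevt.
Rule 2 (regressive voicing assimilation): /v/ precedes the voiceless obstruent /t/, so it devoices to [f] by assimilation. /dikapaduevt/ → dikapadueft.
Rule 3 (final cluster simplification): /t/ is the second consonant of a word-final cluster /ft/, so it deletes. /dikapadueft/ → dikapaduef.

dikapaduef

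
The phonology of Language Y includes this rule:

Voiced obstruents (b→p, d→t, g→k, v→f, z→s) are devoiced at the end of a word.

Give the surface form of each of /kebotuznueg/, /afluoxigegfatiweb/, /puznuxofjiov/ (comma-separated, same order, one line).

kebotuznuek, afluoxigegfatiwep, puznuxofjiof

/kebotuznueg/: /g/ is a voiced obstruent in word-final position, so it devoices to [k]. → [kebotuznuek].
/afluoxigegfatiweb/: /b/ is a voiced obstruent in word-final position, so it devoices to [p]. → [afluoxigegfatiwep].
/puznuxofjiov/: /v/ is a voiced obstruent in word-final position, so it devoices to [f]. → [puznuxofjiof].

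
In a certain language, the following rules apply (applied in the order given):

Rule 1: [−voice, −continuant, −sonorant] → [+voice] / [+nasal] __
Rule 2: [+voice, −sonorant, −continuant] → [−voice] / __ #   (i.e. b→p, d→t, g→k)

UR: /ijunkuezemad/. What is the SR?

ijunguezemat

Rule 1 (post-nasal voicing): /k/ is a voiceless stop immediately after the nasal /n/, so it voices to [g]. /ijunkuezemad/ → ijunguezemad.
Rule 2 (final devoicing): /d/ is a voiced stop in word-final position, so it devoices to [t]. /ijunguezemad/ → ijunguezemat.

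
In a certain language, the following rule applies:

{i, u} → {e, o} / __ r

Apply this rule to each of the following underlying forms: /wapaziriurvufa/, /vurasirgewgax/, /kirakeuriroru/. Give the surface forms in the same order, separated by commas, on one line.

/wapaziriurvufa/: /i/ is a high vowel immediately before /r/, so it lowers to [e]. /u/ is a high vowel immediately before /r/, so it lowers to [o]. → [wapazeriorvufa].
/vurasirgewgax/: /u/ is a high vowel immediately before /r/, so it lowers to [o]. /i/ is a high vowel immediately before /r/, so it lowers to [e]. → [vorasergewgax].
/kirakeuriroru/: /i/ is a high vowel immediately before /r/, so it lowers to [e]. /u/ is a high vowel immediately before /r/, so it lowers to [o]. /i/ is a high vowel immediately before /r/, so it lowers to [e]. → [kerakeoreroru].

wapazeriorvufa, vorasergewgax, kerakeoreroru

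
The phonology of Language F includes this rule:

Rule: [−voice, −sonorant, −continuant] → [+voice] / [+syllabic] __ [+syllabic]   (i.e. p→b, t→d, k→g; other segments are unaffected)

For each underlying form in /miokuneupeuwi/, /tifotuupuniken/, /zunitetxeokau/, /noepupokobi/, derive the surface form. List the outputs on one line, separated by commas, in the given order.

/miokuneupeuwi/: /k/ is a voiceless stop between vowels /o/ and /u/, so it voices to [g]. /p/ is a voiceless stop between vowels /u/ and /e/, so it voices to [b]. → [mioguneubeuwi].
/tifotuupuniken/: /t/ is a voiceless stop between vowels /o/ and /u/, so it voices to [d]. /p/ is a voiceless stop between vowels /u/ and /u/, so it voices to [b]. /k/ is a voiceless stop between vowels /i/ and /e/, so it voices to [g]. → [tifoduubunigen].
/zunitetxeokau/: /t/ is a voiceless stop between vowels /i/ and /e/, so it voices to [d]. /k/ is a voiceless stop between vowels /o/ and /a/, so it voices to [g]. → [zunidetxeogau].
/noepupokobi/: /p/ is a voiceless stop between vowels /e/ and /u/, so it voices to [b]. /p/ is a voiceless stop between vowels /u/ and /o/, so it voices to [b]. /k/ is a voiceless stop between vowels /o/ and /o/, so it voices to [g]. → [noebubogobi].

mioguneubeuwi, tifoduubunigen, zunidetxeogau, noebubogobi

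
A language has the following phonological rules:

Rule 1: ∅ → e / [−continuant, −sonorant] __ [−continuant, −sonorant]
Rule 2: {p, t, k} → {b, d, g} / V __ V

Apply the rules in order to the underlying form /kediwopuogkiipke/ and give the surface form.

kediwobuogegiibege

Rule 1 (stop-cluster e-epenthesis): /g/ and /k/ form a stop–stop cluster, so [e] is inserted between them. /p/ and /k/ form a stop–stop cluster, so [e] is inserted between them. /kediwopuogkiipke/ → kediwopuogekiipeke.
Rule 2 (intervocalic voicing): /p/ is a voiceless stop between vowels /o/ and /u/, so it voices to [b]. /k/ is a voiceless stop between vowels /e/ and /i/, so it voices to [g]. /p/ is a voiceless stop between vowels /i/ and /e/, so it voices to [b]. /k/ is a voiceless stop between vowels /e/ and /e/, so it voices to [g]. /kediwopuogekiipeke/ → kediwobuogegiibege.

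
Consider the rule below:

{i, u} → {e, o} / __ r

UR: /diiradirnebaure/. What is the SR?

/i/ is a high vowel immediately before /r/, so it lowers to [e].
/i/ is a high vowel immediately before /r/, so it lowers to [e].
/u/ is a high vowel immediately before /r/, so it lowers to [o].
The other instance of /i/ does not occur in the required environment and remains unchanged.
Surface form: [dieradernebaore].

dieradernebaore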